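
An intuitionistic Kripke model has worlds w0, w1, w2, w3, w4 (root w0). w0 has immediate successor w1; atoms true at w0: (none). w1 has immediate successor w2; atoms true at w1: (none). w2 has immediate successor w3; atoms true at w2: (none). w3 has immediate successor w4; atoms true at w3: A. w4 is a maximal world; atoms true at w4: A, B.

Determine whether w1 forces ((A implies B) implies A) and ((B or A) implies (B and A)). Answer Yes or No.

w1 does not force ((A implies B) implies A) and ((B or A) implies (B and A)) since w1 fails (B or A) implies (B and A).

No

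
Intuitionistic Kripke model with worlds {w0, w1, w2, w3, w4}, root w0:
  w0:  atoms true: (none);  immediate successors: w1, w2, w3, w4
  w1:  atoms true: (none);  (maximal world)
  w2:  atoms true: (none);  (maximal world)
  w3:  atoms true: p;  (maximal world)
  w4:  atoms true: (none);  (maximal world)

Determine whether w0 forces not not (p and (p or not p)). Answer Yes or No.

No

w0 does not force not not (p and (p or not p)) since w1 is accessible from w0 and w1 forces not (p and (p or not p)).
w1 forces not (p and (p or not p)): no world accessible from w1 forces p and (p or not p).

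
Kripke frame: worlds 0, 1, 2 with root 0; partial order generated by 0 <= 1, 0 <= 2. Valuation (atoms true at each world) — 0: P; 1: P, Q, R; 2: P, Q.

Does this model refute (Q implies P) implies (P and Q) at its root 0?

Yes

0 does not force (Q implies P) implies (P and Q): already at 0 itself, 0 forces Q implies P but 0 does not force P and Q.
0 does not force P and Q since 0 fails Q.
So the root 0 does not force (Q implies P) implies (P and Q); the model is a countermodel.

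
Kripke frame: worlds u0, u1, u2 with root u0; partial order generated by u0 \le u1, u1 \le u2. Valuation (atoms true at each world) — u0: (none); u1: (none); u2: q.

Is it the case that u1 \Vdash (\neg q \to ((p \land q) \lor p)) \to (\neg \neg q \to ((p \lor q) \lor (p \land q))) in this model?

No

u1 \nVdash (\neg q \to ((p \land q) \lor p)) \to (\neg \neg q \to ((p \lor q) \lor (p \land q))): already at u1 itself, u1 \Vdash \neg q \to ((p \land q) \lor p) but u1 \nVdash \neg \neg q \to ((p \lor q) \lor (p \land q)).
u1 \nVdash \neg \neg q \to ((p \lor q) \lor (p \land q)): already at u1 itself, u1 \Vdash \neg \neg q but u1 \nVdash (p \lor q) \lor (p \land q).
u1 \nVdash (p \lor q) \lor (p \land q): neither disjunct is forced at u1.
u1 \nVdash p \lor q: neither disjunct is forced at u1.
u1 lacks atom p, so u1 \nVdash p.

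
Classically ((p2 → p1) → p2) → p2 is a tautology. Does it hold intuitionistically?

This is Peirce's law, which is not intuitionistically valid.
A Kripke countermodel: worlds w0, w1; order generated by w0 ≤ w1; atoms true at each world — w0:{}; w1:{p2}.
w0 ⊮ ((p2 → p1) → p2) → p2: already at w0 itself, w0 ⊩ (p2 → p1) → p2 but w0 ⊮ p2.
w0 lacks atom p2, so w0 ⊮ p2.
So the root w0 does not force the formula.

No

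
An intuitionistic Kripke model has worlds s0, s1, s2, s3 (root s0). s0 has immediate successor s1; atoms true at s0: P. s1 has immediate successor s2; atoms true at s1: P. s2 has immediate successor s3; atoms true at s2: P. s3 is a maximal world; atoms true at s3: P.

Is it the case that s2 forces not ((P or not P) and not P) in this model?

Yes

s2 forces not ((P or not P) and not P): no world accessible from s2 forces (P or not P) and not P.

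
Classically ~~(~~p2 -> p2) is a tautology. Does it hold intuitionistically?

Yes

This is the double negation of double-negation elimination, which is intuitionistically derivable.
By Glivenko's theorem the double negation of any classical propositional tautology is intuitionistically provable; ~~p2 -> p2 is classically a tautology.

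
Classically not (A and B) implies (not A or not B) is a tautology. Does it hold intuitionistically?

This is the constructively invalid direction of De Morgan's law for conjunction, which is not intuitionistically valid.
A Kripke countermodel: worlds s0, s1, s2; order generated by s0 <= s1, s0 <= s2; atoms true at each world — s0:{}; s1:{A}; s2:{B}.
s0 does not force not (A and B) implies (not A or not B): already at s0 itself, s0 forces not (A and B) but s0 does not force not A or not B.
s0 does not force not A or not B: neither disjunct is forced at s0.
s0 does not force not A since s1 is accessible from s0 and s1 forces A.
So the root s0 does not force the formula.

No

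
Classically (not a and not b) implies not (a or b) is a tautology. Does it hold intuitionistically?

This is a constructively valid De Morgan direction (conjunction of negations to negated disjunction), which is intuitionistically derivable.
If both not a and not b hold at a world, no accessible world forces a or forces b, so none forces a or b.

Yes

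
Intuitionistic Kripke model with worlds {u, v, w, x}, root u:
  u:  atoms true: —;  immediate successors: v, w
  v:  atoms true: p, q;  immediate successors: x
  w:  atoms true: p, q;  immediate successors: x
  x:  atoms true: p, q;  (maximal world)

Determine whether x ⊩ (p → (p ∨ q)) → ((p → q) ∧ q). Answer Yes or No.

Yes

x ⊩ (p → (p ∨ q)) → ((p → q) ∧ q): every world accessible from x that forces p → (p ∨ q) (namely x) also forces (p → q) ∧ q.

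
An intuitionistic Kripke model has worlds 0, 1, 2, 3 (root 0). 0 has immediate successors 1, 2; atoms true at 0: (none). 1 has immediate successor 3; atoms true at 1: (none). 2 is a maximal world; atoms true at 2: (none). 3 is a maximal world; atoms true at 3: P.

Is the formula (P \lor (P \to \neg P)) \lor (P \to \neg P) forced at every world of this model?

No

Not every world: 0 \nVdash (P \lor (P \to \neg P)) \lor (P \to \neg P).
0 \nVdash (P \lor (P \to \neg P)) \lor (P \to \neg P): neither disjunct is forced at 0.
0 \nVdash P \lor (P \to \neg P): neither disjunct is forced at 0.
0 lacks atom P, so 0 \nVdash P.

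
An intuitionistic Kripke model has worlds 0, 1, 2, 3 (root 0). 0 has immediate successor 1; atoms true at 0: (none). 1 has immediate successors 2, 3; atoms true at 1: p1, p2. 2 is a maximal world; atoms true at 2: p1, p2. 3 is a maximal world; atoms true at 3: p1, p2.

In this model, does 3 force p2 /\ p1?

Yes

3 ||- p2 /\ p1 since 3 forces both conjuncts.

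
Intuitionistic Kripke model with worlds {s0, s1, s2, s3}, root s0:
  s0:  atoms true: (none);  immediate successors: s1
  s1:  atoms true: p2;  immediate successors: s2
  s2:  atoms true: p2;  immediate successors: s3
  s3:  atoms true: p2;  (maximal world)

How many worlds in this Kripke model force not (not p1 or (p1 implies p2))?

0

s0: does not force it — s0 does not force not (not p1 or (p1 implies p2)) since s0 is accessible from s0 and s0 forces not p1 or (p1 implies p2).
s1: does not force it — s1 does not force not (not p1 or (p1 implies p2)) since s1 is accessible from s1 and s1 forces not p1 or (p1 implies p2).
s2: does not force it — s2 does not force not (not p1 or (p1 implies p2)) since s2 is accessible from s2 and s2 forces not p1 or (p1 implies p2).
s3: does not force it.
Worlds forcing the formula: { }.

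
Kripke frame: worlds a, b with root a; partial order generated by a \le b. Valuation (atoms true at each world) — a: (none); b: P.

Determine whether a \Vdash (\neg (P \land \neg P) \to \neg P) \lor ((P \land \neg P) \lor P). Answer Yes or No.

No

a \nVdash (\neg (P \land \neg P) \to \neg P) \lor ((P \land \neg P) \lor P): neither disjunct is forced at a.
a \nVdash \neg (P \land \neg P) \to \neg P: already at a itself, a \Vdash \neg (P \land \neg P) but a \nVdash \neg P.
a \nVdash \neg P since b is accessible from a and b \Vdash P.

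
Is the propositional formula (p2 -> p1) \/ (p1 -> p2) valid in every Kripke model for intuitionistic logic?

No

This is the Gödel–Dummett linearity axiom, which is not intuitionistically valid.
A Kripke countermodel: worlds w0, w1, w2; order generated by w0 <= w1, w0 <= w2; atoms true at each world — w0:{}; w1:{p2}; w2:{p1}.
w0 ||-/- (p2 -> p1) \/ (p1 -> p2): neither disjunct is forced at w0.
w0 ||-/- p2 -> p1: at the accessible world w1, w1 ||- p2 but w1 ||-/- p1.
w1 lacks atom p1, so w1 ||-/- p1.
So the root w0 does not force the formula.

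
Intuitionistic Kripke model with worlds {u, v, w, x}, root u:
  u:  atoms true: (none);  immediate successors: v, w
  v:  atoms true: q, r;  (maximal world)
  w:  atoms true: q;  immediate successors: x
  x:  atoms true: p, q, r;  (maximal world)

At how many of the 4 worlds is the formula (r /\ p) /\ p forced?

1

u: does not force it — u ||-/- (r /\ p) /\ p since u fails r /\ p.
v: does not force it — v ||-/- (r /\ p) /\ p since v fails r /\ p.
w: does not force it — w ||-/- (r /\ p) /\ p since w fails r /\ p.
x: forces it.
Worlds forcing the formula: {x}.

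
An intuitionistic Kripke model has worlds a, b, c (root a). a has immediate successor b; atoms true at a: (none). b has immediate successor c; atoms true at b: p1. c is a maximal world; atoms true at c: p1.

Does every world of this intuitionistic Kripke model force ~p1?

Not every world: a ||-/- ~p1.
a ||-/- ~p1 since b is accessible from a and b ||- p1.

No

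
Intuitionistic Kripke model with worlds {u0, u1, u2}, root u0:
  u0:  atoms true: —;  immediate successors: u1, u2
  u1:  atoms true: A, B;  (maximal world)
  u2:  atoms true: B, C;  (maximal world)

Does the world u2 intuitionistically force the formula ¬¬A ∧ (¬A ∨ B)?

No

u2 ⊮ ¬¬A ∧ (¬A ∨ B) since u2 fails ¬¬A.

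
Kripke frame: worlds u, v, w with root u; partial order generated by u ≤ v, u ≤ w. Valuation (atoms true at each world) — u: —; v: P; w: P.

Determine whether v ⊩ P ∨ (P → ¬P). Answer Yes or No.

Yes

v ⊩ P ∨ (P → ¬P) via the disjunct P.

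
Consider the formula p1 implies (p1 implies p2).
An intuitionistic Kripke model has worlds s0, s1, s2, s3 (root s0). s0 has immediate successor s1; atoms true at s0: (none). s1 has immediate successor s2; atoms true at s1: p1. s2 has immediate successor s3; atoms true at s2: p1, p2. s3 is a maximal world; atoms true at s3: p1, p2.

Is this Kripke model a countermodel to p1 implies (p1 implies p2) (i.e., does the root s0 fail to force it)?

s0 does not force p1 implies (p1 implies p2): at the accessible world s1, s1 forces p1 but s1 does not force p1 implies p2.
s1 does not force p1 implies p2: already at s1 itself, s1 forces p1 but s1 does not force p2.
s1 lacks atom p2, so s1 does not force p2.
So the root s0 does not force p1 implies (p1 implies p2); the model is a countermodel.

Yes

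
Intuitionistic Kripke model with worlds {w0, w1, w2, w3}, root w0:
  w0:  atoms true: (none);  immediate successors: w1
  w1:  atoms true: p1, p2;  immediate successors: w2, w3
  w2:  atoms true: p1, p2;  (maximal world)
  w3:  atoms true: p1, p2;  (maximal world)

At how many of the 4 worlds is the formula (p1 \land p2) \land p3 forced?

w0: does not force it — w0 \nVdash (p1 \land p2) \land p3 since w0 fails p1 \land p2.
w1: does not force it — w1 \nVdash (p1 \land p2) \land p3 since w1 fails p3.
w2: does not force it.
w3: does not force it.
Worlds forcing the formula: { }.

0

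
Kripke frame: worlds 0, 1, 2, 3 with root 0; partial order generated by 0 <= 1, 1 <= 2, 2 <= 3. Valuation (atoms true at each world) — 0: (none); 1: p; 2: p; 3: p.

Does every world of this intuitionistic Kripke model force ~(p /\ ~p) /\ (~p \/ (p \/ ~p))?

No

Not every world: 0 ||-/- ~(p /\ ~p) /\ (~p \/ (p \/ ~p)).
0 ||-/- ~(p /\ ~p) /\ (~p \/ (p \/ ~p)) since 0 fails ~p \/ (p \/ ~p).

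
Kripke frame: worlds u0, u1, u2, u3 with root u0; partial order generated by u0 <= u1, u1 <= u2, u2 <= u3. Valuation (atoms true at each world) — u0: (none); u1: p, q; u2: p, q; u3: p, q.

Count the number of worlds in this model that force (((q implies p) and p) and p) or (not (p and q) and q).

3

u0: does not force it — u0 does not force (((q implies p) and p) and p) or (not (p and q) and q): neither disjunct is forced at u0.
u1: forces it.
u2: forces it.
u3: forces it.
Worlds forcing the formula: {u1, u2, u3}.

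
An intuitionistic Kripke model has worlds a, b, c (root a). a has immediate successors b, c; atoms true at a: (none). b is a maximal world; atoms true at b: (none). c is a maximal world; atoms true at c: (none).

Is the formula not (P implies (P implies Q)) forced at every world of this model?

Not every world: a does not force not (P implies (P implies Q)).
a does not force not (P implies (P implies Q)) since a is accessible from a and a forces P implies (P implies Q).
a forces P implies (P implies Q) vacuously: no world accessible from a forces the antecedent P.

No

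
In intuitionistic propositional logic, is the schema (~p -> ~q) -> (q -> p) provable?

This is the converse of contraposition, which is not intuitionistically valid.
A Kripke countermodel: worlds u, v; order generated by u <= v; atoms true at each world — u:{q}; v:{p,q}.
u ||-/- (~p -> ~q) -> (q -> p): already at u itself, u ||- ~p -> ~q but u ||-/- q -> p.
u ||-/- q -> p: already at u itself, u ||- q but u ||-/- p.
u lacks atom p, so u ||-/- p.
So the root u does not force the formula.

No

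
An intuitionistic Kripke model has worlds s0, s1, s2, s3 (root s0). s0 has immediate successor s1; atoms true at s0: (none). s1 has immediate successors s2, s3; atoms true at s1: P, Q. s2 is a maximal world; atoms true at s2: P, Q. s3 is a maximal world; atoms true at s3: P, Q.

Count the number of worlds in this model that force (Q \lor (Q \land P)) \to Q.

4

s0: forces it.
s1: forces it.
s2: forces it.
s3: forces it.
Worlds forcing the formula: {s0, s1, s2, s3}.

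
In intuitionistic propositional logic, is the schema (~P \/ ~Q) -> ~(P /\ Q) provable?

Yes

This is a constructively valid De Morgan direction (disjunction of negations to negated conjunction), which is intuitionistically derivable.
If ~P holds at a world then no accessible world forces P, hence none forces P /\ Q; likewise for ~Q.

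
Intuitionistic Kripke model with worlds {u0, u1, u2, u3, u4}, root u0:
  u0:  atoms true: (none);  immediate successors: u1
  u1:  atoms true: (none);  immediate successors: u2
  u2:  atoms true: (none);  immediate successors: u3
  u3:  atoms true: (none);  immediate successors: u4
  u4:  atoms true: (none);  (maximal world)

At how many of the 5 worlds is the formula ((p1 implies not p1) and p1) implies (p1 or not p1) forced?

u0: forces it.
u1: forces it.
u2: forces it.
u3: forces it.
u4: forces it.
Worlds forcing the formula: {u0, u1, u2, u3, u4}.

5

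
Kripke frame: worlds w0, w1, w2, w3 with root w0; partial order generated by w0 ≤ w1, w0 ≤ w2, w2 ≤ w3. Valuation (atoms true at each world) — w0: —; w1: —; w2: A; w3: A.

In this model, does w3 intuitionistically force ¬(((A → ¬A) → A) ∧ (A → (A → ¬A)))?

Yes

w3 ⊩ ¬(((A → ¬A) → A) ∧ (A → (A → ¬A))): no world accessible from w3 forces ((A → ¬A) → A) ∧ (A → (A → ¬A)).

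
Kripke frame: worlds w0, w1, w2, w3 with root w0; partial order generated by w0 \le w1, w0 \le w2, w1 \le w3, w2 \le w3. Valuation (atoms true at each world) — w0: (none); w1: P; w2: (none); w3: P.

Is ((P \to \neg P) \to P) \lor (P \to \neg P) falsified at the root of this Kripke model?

w0 \Vdash ((P \to \neg P) \to P) \lor (P \to \neg P) via the disjunct (P \to \neg P) \to P.
So the root w0 forces ((P \to \neg P) \to P) \lor (P \to \neg P); the model is not a countermodel.

No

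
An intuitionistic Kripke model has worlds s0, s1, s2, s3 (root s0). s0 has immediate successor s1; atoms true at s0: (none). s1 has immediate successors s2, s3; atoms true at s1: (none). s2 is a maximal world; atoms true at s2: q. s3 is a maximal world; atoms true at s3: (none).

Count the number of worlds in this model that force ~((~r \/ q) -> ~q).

s0: does not force it — s0 ||-/- ~((~r \/ q) -> ~q) since s3 is accessible from s0 and s3 ||- (~r \/ q) -> ~q.
s1: does not force it — s1 ||-/- ~((~r \/ q) -> ~q) since s3 is accessible from s1 and s3 ||- (~r \/ q) -> ~q.
s2: forces it.
s3: does not force it.
Worlds forcing the formula: {s2}.

1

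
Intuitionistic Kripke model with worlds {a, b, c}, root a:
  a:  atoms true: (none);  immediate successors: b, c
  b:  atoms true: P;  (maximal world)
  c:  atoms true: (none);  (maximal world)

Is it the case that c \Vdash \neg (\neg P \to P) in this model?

Yes

c \Vdash \neg (\neg P \to P): no world accessible from c forces \neg P \to P.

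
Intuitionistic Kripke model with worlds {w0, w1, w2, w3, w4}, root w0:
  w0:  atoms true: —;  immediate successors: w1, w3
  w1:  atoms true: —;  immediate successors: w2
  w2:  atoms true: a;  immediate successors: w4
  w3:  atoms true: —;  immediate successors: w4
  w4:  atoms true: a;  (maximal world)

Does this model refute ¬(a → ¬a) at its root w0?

No

w0 ⊩ ¬(a → ¬a): no world accessible from w0 forces a → ¬a.
So the root w0 forces ¬(a → ¬a); the model is not a countermodel.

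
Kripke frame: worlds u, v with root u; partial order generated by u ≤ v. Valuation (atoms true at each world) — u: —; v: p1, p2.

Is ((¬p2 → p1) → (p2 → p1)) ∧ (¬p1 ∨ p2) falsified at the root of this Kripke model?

Yes

u ⊮ ((¬p2 → p1) → (p2 → p1)) ∧ (¬p1 ∨ p2) since u fails ¬p1 ∨ p2.
So the root u does not force ((¬p2 → p1) → (p2 → p1)) ∧ (¬p1 ∨ p2); the model is a countermodel.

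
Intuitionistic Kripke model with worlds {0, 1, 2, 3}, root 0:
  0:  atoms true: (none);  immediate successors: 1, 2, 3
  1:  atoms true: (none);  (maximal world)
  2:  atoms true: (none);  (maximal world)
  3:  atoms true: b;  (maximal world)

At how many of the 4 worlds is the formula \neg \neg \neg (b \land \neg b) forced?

4

0: forces it.
1: forces it.
2: forces it.
3: forces it.
Worlds forcing the formula: {0, 1, 2, 3}.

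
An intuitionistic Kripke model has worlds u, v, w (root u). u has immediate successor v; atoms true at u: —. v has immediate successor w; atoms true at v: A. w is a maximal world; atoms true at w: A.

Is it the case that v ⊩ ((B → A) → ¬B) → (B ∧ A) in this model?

v ⊮ ((B → A) → ¬B) → (B ∧ A): already at v itself, v ⊩ (B → A) → ¬B but v ⊮ B ∧ A.
v ⊮ B ∧ A since v fails B.

No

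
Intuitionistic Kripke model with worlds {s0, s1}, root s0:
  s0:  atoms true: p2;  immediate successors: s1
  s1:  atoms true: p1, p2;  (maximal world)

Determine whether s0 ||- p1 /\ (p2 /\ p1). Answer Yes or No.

s0 ||-/- p1 /\ (p2 /\ p1) since s0 fails p1.

No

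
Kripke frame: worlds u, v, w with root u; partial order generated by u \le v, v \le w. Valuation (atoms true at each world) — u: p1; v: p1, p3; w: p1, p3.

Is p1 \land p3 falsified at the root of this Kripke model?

u \nVdash p1 \land p3 since u fails p3.
So the root u does not force p1 \land p3; the model is a countermodel.

Yes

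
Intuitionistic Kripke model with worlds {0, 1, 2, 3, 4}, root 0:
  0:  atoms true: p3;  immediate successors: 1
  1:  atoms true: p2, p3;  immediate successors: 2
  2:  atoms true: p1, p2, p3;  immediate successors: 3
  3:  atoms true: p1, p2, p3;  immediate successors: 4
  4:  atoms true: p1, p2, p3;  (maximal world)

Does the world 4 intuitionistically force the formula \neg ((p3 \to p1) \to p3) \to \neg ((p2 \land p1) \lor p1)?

Yes

4 \Vdash \neg ((p3 \to p1) \to p3) \to \neg ((p2 \land p1) \lor p1) vacuously: no world accessible from 4 forces the antecedent \neg ((p3 \to p1) \to p3).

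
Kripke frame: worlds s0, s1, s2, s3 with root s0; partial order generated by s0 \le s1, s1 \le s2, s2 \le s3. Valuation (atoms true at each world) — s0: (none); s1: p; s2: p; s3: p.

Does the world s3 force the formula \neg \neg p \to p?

Yes

s3 \Vdash \neg \neg p \to p: every world accessible from s3 that forces \neg \neg p (namely s3) also forces p.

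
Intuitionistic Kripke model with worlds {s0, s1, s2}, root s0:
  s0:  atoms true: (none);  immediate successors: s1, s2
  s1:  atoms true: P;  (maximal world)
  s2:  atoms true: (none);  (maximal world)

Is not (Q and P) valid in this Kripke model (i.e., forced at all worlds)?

Yes

s0 forces not (Q and P): no world accessible from s0 forces Q and P.
Since the root s0 forces not (Q and P) and forcing is persistent (monotone upward), every world forces it.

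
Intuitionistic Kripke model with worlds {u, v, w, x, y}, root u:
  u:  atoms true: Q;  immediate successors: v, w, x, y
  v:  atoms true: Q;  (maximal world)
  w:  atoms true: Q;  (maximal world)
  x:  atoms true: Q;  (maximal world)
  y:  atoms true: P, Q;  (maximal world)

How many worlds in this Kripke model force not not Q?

5

u: forces it.
v: forces it.
w: forces it.
x: forces it.
y: forces it.
Worlds forcing the formula: {u, v, w, x, y}.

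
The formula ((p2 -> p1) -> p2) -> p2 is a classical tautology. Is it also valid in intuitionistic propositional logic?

No

This is Peirce's law, which is not intuitionistically valid.
A Kripke countermodel: worlds s0, s1; order generated by s0 <= s1; atoms true at each world — s0:{}; s1:{p2}.
s0 ||-/- ((p2 -> p1) -> p2) -> p2: already at s0 itself, s0 ||- (p2 -> p1) -> p2 but s0 ||-/- p2.
s0 lacks atom p2, so s0 ||-/- p2.
So the root s0 does not force the formula.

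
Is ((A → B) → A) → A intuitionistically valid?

No

This is Peirce's law, which is not intuitionistically valid.
A Kripke countermodel: worlds u, v; order generated by u ≤ v; atoms true at each world — u:{}; v:{A}.
u ⊮ ((A → B) → A) → A: already at u itself, u ⊩ (A → B) → A but u ⊮ A.
u lacks atom A, so u ⊮ A.
So the root u does not force the formula.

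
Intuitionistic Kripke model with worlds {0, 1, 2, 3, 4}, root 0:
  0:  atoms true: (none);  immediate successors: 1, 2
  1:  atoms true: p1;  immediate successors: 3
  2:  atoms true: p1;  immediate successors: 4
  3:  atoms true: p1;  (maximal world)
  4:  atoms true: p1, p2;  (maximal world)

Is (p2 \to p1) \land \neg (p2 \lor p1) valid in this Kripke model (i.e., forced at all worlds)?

No

Not every world: 0 \nVdash (p2 \to p1) \land \neg (p2 \lor p1).
0 \nVdash (p2 \to p1) \land \neg (p2 \lor p1) since 0 fails \neg (p2 \lor p1).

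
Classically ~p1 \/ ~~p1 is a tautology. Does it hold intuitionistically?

This is the weak law of excluded middle, which is not intuitionistically valid.
A Kripke countermodel: worlds a, b, c; order generated by a <= b, a <= c; atoms true at each world — a:{}; b:{p1}; c:{}.
a ||-/- ~p1 \/ ~~p1: neither disjunct is forced at a.
a ||-/- ~p1 since b is accessible from a and b ||- p1.
So the root a does not force the formula.

No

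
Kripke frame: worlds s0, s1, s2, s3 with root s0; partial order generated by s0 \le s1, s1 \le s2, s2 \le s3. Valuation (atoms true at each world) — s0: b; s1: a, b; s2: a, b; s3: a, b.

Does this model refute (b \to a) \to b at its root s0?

No

s0 \Vdash (b \to a) \to b: every world accessible from s0 that forces b \to a (namely s1, s2, s3) also forces b.
So the root s0 forces (b \to a) \to b; the model is not a countermodel.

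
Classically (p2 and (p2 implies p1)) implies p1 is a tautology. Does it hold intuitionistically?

Yes

This is modus ponens in implicational form, which is intuitionistically derivable.
If a world forces p2 and p2 implies p1, then applying the implication at that world (which is accessible from itself) gives p1.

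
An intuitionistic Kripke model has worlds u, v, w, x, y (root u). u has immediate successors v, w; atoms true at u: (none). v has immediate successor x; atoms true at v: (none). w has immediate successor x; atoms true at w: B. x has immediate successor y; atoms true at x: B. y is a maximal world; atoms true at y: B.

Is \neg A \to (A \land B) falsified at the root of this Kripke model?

u \nVdash \neg A \to (A \land B): already at u itself, u \Vdash \neg A but u \nVdash A \land B.
u \nVdash A \land B since u fails A.
So the root u does not force \neg A \to (A \land B); the model is a countermodel.

Yes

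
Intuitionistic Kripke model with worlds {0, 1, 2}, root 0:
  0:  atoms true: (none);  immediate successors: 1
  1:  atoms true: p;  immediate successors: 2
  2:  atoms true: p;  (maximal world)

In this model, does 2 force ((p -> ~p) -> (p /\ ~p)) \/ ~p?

Yes

2 ||- ((p -> ~p) -> (p /\ ~p)) \/ ~p via the disjunct (p -> ~p) -> (p /\ ~p).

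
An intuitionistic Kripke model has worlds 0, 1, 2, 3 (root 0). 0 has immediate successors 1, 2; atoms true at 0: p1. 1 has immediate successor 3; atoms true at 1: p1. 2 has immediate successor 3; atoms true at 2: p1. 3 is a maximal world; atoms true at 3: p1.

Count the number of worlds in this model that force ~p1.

0: does not force it — 0 ||-/- ~p1 since 0 is accessible from 0 and 0 ||- p1.
1: does not force it.
2: does not force it.
3: does not force it.
Worlds forcing the formula: { }.

0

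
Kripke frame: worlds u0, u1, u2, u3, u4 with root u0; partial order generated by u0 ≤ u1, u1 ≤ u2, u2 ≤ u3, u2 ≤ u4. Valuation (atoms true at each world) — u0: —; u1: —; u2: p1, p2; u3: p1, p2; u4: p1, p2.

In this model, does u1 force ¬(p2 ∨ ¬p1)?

u1 ⊮ ¬(p2 ∨ ¬p1) since u2 is accessible from u1 and u2 ⊩ p2 ∨ ¬p1.
u2 ⊩ p2 ∨ ¬p1 via the disjunct p2.

No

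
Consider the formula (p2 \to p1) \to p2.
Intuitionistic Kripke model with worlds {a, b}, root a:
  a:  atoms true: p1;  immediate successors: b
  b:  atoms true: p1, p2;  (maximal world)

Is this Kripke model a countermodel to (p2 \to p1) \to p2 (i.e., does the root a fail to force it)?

a \nVdash (p2 \to p1) \to p2: already at a itself, a \Vdash p2 \to p1 but a \nVdash p2.
a lacks atom p2, so a \nVdash p2.
So the root a does not force (p2 \to p1) \to p2; the model is a countermodel.

Yes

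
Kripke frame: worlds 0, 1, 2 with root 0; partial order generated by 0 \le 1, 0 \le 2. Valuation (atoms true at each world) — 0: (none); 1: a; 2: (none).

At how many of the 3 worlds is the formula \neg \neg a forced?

1

0: does not force it — 0 \nVdash \neg \neg a since 2 is accessible from 0 and 2 \Vdash \neg a.
1: forces it.
2: does not force it — 2 \nVdash \neg \neg a since 2 is accessible from 2 and 2 \Vdash \neg a.
Worlds forcing the formula: {1}.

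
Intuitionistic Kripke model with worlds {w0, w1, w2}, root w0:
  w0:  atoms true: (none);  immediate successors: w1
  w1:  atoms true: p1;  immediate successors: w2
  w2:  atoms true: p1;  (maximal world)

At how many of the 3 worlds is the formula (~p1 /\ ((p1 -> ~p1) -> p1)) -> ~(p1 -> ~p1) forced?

3

w0: forces it.
w1: forces it.
w2: forces it.
Worlds forcing the formula: {w0, w1, w2}.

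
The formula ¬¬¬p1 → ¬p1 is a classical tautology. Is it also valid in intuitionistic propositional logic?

Yes

This is triple-negation reduction, which is intuitionistically derivable.
Assume ¬¬¬p1 and suppose p1. Then ¬¬p1 (double-negation introduction), contradicting ¬¬¬p1. So ¬p1.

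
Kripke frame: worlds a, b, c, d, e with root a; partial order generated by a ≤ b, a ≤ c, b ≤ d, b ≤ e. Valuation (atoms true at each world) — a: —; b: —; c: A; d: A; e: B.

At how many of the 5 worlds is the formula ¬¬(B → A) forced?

2

a: does not force it — a ⊮ ¬¬(B → A) since e is accessible from a and e ⊩ ¬(B → A).
b: does not force it.
c: forces it.
d: forces it.
e: does not force it.
Worlds forcing the formula: {c, d}.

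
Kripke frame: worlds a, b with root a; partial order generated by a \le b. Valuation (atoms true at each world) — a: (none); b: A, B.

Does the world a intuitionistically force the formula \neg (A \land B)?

No

a \nVdash \neg (A \land B) since b is accessible from a and b \Vdash A \land B.
b \Vdash A \land B since b forces both conjuncts.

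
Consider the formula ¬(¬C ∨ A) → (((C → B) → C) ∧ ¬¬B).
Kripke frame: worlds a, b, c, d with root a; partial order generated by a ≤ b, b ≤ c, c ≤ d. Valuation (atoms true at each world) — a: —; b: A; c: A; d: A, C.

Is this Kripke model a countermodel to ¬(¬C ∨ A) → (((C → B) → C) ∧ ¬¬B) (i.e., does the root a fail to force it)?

a ⊩ ¬(¬C ∨ A) → (((C → B) → C) ∧ ¬¬B) vacuously: no world accessible from a forces the antecedent ¬(¬C ∨ A).
So the root a forces ¬(¬C ∨ A) → (((C → B) → C) ∧ ¬¬B); the model is not a countermodel.

No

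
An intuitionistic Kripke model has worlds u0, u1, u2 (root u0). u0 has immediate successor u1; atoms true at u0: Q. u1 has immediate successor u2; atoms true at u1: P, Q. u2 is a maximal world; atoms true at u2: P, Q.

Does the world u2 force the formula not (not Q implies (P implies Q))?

u2 does not force not (not Q implies (P implies Q)) since u2 is accessible from u2 and u2 forces not Q implies (P implies Q).
u2 forces not Q implies (P implies Q) vacuously: no world accessible from u2 forces the antecedent not Q.

No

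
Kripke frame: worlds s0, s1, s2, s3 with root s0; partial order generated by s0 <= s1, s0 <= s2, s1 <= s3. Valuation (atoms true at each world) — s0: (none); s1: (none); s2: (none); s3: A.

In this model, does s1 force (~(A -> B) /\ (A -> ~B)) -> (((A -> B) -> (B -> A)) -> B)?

s1 ||-/- (~(A -> B) /\ (A -> ~B)) -> (((A -> B) -> (B -> A)) -> B): already at s1 itself, s1 ||- ~(A -> B) /\ (A -> ~B) but s1 ||-/- ((A -> B) -> (B -> A)) -> B.
s1 ||-/- ((A -> B) -> (B -> A)) -> B: already at s1 itself, s1 ||- (A -> B) -> (B -> A) but s1 ||-/- B.
s1 lacks atom B, so s1 ||-/- B.

No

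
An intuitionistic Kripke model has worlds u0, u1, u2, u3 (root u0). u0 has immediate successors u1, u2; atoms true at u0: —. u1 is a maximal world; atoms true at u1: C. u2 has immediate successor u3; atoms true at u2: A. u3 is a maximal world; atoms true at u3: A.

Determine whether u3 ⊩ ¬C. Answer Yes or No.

Yes

u3 ⊩ ¬C: no world accessible from u3 forces C.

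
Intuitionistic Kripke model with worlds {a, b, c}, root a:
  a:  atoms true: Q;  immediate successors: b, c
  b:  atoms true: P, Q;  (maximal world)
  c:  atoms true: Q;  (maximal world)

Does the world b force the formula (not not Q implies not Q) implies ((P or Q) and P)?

b forces (not not Q implies not Q) implies ((P or Q) and P) vacuously: no world accessible from b forces the antecedent not not Q implies not Q.

Yes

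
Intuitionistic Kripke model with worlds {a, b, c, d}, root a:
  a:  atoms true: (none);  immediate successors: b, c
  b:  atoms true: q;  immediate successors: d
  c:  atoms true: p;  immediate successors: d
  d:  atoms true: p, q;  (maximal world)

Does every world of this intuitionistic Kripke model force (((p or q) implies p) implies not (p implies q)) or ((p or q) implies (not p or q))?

No

Not every world: a does not force (((p or q) implies p) implies not (p implies q)) or ((p or q) implies (not p or q)).
a does not force (((p or q) implies p) implies not (p implies q)) or ((p or q) implies (not p or q)): neither disjunct is forced at a.
a does not force ((p or q) implies p) implies not (p implies q): at the accessible world c, c forces (p or q) implies p but c does not force not (p implies q).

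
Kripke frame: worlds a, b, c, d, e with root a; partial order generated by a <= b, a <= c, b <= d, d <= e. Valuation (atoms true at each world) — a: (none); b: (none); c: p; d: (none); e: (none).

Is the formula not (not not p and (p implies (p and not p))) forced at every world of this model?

Yes

a forces not (not not p and (p implies (p and not p))): no world accessible from a forces not not p and (p implies (p and not p)).
Since the root a forces not (not not p and (p implies (p and not p))) and forcing is persistent (monotone upward), every world forces it.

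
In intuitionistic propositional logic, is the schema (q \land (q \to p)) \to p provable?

Yes

This is modus ponens in implicational form, which is intuitionistically derivable.
If a world forces q and q \to p, then applying the implication at that world (which is accessible from itself) gives p.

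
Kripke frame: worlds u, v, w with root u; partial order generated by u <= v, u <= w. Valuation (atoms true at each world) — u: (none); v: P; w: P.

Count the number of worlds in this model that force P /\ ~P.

u: does not force it — u ||-/- P /\ ~P since u fails P.
v: does not force it — v ||-/- P /\ ~P since v fails ~P.
w: does not force it.
Worlds forcing the formula: { }.

0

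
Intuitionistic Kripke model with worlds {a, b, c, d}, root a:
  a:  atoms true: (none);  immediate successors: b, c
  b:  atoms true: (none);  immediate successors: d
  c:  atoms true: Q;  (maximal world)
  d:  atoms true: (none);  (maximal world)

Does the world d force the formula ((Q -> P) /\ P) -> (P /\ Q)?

d ||- ((Q -> P) /\ P) -> (P /\ Q) vacuously: no world accessible from d forces the antecedent (Q -> P) /\ P.

Yes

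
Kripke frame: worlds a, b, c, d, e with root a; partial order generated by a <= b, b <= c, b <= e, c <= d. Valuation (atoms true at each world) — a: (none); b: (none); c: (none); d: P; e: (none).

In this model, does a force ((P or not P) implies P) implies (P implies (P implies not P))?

No

a does not force ((P or not P) implies P) implies (P implies (P implies not P)): at the accessible world c, c forces (P or not P) implies P but c does not force P implies (P implies not P).
c does not force P implies (P implies not P): at the accessible world d, d forces P but d does not force P implies not P.
d does not force P implies not P: already at d itself, d forces P but d does not force not P.
d does not force not P since d is accessible from d and d forces P.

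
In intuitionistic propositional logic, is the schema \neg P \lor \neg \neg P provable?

No

This is the weak law of excluded middle, which is not intuitionistically valid.
A Kripke countermodel: worlds 0, 1, 2; order generated by 0 \le 1, 0 \le 2; atoms true at each world — 0:{}; 1:{P}; 2:{}.
0 \nVdash \neg P \lor \neg \neg P: neither disjunct is forced at 0.
0 \nVdash \neg P since 1 is accessible from 0 and 1 \Vdash P.
So the root 0 does not force the formula.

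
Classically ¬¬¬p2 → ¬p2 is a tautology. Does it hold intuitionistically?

This is triple-negation reduction, which is intuitionistically derivable.
Assume ¬¬¬p2 and suppose p2. Then ¬¬p2 (double-negation introduction), contradicting ¬¬¬p2. So ¬p2.

Yes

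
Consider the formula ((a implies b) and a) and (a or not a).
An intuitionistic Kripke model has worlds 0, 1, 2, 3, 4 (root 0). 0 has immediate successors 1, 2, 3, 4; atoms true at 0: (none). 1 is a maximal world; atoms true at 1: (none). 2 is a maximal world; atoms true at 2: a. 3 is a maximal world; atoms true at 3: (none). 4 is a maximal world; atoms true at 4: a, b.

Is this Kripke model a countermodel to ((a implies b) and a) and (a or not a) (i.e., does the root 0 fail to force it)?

0 does not force ((a implies b) and a) and (a or not a) since 0 fails (a implies b) and a.
So the root 0 does not force ((a implies b) and a) and (a or not a); the model is a countermodel.

Yes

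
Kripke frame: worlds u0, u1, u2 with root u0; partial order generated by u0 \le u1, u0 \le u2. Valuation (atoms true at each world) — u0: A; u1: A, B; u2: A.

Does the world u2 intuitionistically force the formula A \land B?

No

u2 \nVdash A \land B since u2 fails B.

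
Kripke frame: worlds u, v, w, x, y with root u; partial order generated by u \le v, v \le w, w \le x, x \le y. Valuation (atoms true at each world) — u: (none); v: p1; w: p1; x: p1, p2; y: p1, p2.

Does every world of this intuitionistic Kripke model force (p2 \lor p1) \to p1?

Yes

u \Vdash (p2 \lor p1) \to p1: every world accessible from u that forces p2 \lor p1 (namely v, w, x, y) also forces p1.
Since the root u forces (p2 \lor p1) \to p1 and forcing is persistent (monotone upward), every world forces it.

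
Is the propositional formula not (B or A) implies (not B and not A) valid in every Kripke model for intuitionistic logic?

Yes

This is a constructively valid De Morgan direction (negated disjunction to conjunction of negations), which is intuitionistically derivable.
From not (B or A): if B held then B or A would, contradiction — so not B; similarly not A.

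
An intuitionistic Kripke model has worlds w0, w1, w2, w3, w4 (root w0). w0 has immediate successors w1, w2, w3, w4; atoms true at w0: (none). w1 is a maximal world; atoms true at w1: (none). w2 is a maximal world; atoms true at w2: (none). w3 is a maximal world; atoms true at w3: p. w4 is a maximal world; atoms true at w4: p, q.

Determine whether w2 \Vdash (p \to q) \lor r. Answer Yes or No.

w2 \Vdash (p \to q) \lor r via the disjunct p \to q.

Yes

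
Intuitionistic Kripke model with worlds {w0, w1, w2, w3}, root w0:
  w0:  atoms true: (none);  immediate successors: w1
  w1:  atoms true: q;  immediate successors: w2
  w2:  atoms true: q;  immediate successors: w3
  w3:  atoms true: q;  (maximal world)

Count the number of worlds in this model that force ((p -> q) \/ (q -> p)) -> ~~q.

4

w0: forces it.
w1: forces it.
w2: forces it.
w3: forces it.
Worlds forcing the formula: {w0, w1, w2, w3}.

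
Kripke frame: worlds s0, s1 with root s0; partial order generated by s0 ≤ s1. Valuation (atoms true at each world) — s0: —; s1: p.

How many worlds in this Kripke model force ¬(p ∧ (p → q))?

2

s0: forces it.
s1: forces it.
Worlds forcing the formula: {s0, s1}.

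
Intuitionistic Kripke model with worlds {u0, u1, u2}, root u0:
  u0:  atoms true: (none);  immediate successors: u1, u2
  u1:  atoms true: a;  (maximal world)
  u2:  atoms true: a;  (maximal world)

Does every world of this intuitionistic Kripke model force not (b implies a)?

Not every world: u0 does not force not (b implies a).
u0 does not force not (b implies a) since u0 is accessible from u0 and u0 forces b implies a.
u0 forces b implies a vacuously: no world accessible from u0 forces the antecedent b.

No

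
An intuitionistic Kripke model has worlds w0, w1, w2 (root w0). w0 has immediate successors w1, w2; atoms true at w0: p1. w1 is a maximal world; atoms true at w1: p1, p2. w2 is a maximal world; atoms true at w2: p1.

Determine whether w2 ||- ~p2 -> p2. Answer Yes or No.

No

w2 ||-/- ~p2 -> p2: already at w2 itself, w2 ||- ~p2 but w2 ||-/- p2.
w2 lacks atom p2, so w2 ||-/- p2.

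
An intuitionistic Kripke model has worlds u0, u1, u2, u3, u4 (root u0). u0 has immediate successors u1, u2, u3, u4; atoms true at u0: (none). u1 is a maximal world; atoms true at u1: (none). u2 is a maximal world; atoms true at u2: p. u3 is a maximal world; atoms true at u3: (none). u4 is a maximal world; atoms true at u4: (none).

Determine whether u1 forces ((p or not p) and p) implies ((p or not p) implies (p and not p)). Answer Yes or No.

Yes

u1 forces ((p or not p) and p) implies ((p or not p) implies (p and not p)) vacuously: no world accessible from u1 forces the antecedent (p or not p) and p.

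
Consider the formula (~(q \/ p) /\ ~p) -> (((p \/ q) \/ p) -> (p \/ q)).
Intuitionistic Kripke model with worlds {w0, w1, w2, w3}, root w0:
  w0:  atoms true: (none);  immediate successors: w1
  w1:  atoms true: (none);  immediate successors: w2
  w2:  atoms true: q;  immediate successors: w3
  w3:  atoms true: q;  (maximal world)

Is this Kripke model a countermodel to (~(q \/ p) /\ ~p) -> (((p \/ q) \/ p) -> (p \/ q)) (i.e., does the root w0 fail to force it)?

w0 ||- (~(q \/ p) /\ ~p) -> (((p \/ q) \/ p) -> (p \/ q)) vacuously: no world accessible from w0 forces the antecedent ~(q \/ p) /\ ~p.
So the root w0 forces (~(q \/ p) /\ ~p) -> (((p \/ q) \/ p) -> (p \/ q)); the model is not a countermodel.

No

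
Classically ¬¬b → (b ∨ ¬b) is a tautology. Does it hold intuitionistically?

No

This is a variant of double-negation elimination (deriving excluded middle from double negation), which is not intuitionistically valid.
A Kripke countermodel: worlds u0, u1; order generated by u0 ≤ u1; atoms true at each world — u0:{}; u1:{b}.
u0 ⊮ ¬¬b → (b ∨ ¬b): already at u0 itself, u0 ⊩ ¬¬b but u0 ⊮ b ∨ ¬b.
u0 ⊮ b ∨ ¬b: neither disjunct is forced at u0.
u0 lacks atom b, so u0 ⊮ b.
So the root u0 does not force the formula.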